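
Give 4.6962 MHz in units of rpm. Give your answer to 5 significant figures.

2.8177e+8 revolutions per minute

1 MHz = 6.00000e+7 revolutions per minute.
Thus 4.6962 × 6.00000e+7 ≈ 2.8177e+8 rpm.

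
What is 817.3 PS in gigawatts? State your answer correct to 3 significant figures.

1 PS = 7.35499 × 10^-7 GW.
Thus 817.3 × 7.35499 × 10^-7 ≈ 0.000601 GW.

0.000601 gigawatts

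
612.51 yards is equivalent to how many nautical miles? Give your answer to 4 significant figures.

0.3024 nautical miles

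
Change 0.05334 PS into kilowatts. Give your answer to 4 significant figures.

1 PS = 0.735499 kW.
0.05334 × 0.735499 ≈ 0.03923 kW.

0.03923 kilowatts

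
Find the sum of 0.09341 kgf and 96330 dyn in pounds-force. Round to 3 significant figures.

0.09341 kgf = 0.205934 lbf and 96330 dyn = 0.216558 lbf.
0.205934 + 0.216558 ≈ 0.422 lbf.

0.422 lbf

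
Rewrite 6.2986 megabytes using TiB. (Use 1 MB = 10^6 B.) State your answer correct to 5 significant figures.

5.7285e-6 tebibytes

1 MB = 9.09495e-7 TiB.
6.2986 × 9.09495e-7 ≈ 5.7285e-6 TiB.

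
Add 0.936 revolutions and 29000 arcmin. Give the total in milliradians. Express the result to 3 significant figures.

0.936 rev = 5881.06 mrad and 29000 arcmin = 8435.76 mrad.
5881.06 + 8435.76 ≈ 14300 mrad.

14300 milliradians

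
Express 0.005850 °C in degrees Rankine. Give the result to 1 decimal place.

°R = (°C + 273.15) × 9/5.
Applying the formula gives 491.7 °R.

491.7 °R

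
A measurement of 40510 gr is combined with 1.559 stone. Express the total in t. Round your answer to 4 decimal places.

40510 gr = 0.00262500 t and 1.559 st = 0.00990011 t.
0.00262500 + 0.00990011 ≈ 0.0125 t.

0.0125 t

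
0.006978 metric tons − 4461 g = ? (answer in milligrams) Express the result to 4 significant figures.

2.517e+6 milligrams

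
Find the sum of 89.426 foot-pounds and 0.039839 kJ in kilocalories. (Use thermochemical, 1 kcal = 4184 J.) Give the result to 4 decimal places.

89.426 ft·lbf = 0.0289783 kcal and 0.039839 kJ = 0.00952175 kcal.
0.0289783 + 0.00952175 ≈ 0.0385 kcal.

0.0385 kilocalories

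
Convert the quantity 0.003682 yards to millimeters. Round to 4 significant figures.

1 yard = 914.400 mm.
0.003682 × 914.400 ≈ 3.367 mm.

3.367 millimeters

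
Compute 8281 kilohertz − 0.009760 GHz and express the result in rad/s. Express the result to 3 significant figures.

-9.29 × 10^6 rad/s

8281 kHz = 5.20311 × 10^7 rad/s and 0.009760 GHz = 6.13239 × 10^7 rad/s.
5.20311 × 10^7 − 6.13239 × 10^7 ≈ -9.29 × 10^6 rad/s.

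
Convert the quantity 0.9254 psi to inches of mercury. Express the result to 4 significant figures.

1.884 inHg

1 psi = 2.03602 inches of mercury.
Then 0.9254 × 2.03602 ≈ 1.884 inHg.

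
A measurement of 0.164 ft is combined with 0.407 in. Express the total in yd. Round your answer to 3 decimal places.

0.164 ft = 0.0546667 yd and 0.407 in = 0.0113056 yd.
0.0546667 + 0.0113056 ≈ 0.066 yd.

0.066 yards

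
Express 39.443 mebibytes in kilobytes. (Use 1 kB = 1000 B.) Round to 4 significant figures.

1 mebibyte = 1048.58 kB.
So 39.443 × 1048.58 ≈ 41360 kB.

41360 kilobytes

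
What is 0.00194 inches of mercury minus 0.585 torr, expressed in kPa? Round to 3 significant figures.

0.00194 inHg = 0.00656959 kPa and 0.585 torr = 0.0779936 kPa.
0.00656959 − 0.0779936 ≈ -0.0714 kPa.

-0.0714 kilopascals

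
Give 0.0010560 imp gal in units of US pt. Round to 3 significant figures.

1 imperial gallon = 9.60760 US pt.
So 0.0010560 × 9.60760 ≈ 0.0101 US pt.

0.0101 US pt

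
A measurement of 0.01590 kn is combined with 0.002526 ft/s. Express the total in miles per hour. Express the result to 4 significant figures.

0.02002 mph

0.01590 kn = 0.0182974 mph and 0.002526 ft/s = 0.00172227 mph.
0.0182974 + 0.00172227 ≈ 0.02002 mph.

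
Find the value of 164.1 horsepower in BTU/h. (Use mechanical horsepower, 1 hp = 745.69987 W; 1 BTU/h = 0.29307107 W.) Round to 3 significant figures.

418000 BTU/h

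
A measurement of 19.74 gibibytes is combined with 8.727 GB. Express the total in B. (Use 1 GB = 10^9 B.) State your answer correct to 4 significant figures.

19.74 GiB = 2.11957 × 10^10 B and 8.727 GB = 8.72700 × 10^9 B.
2.11957 × 10^10 + 8.72700 × 10^9 ≈ 2.992 × 10^10 B.

2.992 × 10^10 bytes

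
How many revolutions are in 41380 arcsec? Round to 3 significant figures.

1 arcsec = 7.71605 × 10^-7 rev.
41380 × 7.71605 × 10^-7 ≈ 0.0319 rev.

0.0319 revolutions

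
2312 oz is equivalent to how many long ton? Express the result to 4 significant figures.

0.06451 long ton

1 ounce = 2.79018 × 10^-5 long ton.
So 2312 × 2.79018 × 10^-5 ≈ 0.06451 long ton.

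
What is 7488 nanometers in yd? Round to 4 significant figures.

8.189e-6 yards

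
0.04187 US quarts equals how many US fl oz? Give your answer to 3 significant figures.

1.34 US fl oz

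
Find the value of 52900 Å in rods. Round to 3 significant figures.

1 angstrom = 1.98839 × 10^-11 rod.
Thus 52900 × 1.98839 × 10^-11 ≈ 1.05 × 10^-6 rod.

1.05 × 10^-6 rod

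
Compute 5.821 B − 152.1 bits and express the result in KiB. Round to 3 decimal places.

5.821 B = 0.00568457 KiB and 152.1 bit = 0.0185669 KiB.
0.00568457 − 0.0185669 ≈ -0.013 KiB.

-0.013 kibibytes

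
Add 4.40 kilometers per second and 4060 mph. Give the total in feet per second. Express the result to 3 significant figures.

4.40 km/s = 14435.7 ft/s and 4060 mph = 5954.67 ft/s.
14435.7 + 5954.67 ≈ 20400 ft/s.

20400 feet per second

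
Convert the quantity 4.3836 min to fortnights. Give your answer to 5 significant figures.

0.00021744 fortnight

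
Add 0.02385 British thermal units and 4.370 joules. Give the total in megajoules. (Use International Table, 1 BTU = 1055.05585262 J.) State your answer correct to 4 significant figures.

2.953e-5 megajoules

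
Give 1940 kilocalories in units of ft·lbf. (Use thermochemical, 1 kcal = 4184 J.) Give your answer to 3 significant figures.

1 kilocalorie = 3085.96 ft·lbf.
Then 1940 × 3085.96 ≈ 5.99e+6 ft·lbf.

5.99e+6 ft·lbf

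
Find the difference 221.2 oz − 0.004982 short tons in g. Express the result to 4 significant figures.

1751 g

221.2 oz = 6270.91 g and 0.004982 short ton = 4519.59 g.
6270.91 − 4519.59 ≈ 1751 g.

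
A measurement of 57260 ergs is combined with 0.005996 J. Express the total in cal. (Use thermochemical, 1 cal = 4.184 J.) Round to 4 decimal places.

0.0028 cal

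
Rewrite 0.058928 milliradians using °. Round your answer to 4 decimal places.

1 milliradian = 0.0572958 °.
So 0.058928 × 0.0572958 ≈ 0.0034 °.

0.0034 °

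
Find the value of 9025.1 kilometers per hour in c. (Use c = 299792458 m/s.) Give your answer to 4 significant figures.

8.362 × 10^-6 c

1 kilometer per hour = 9.26567 × 10^-10 times the speed of light.
Thus 9025.1 × 9.26567 × 10^-10 ≈ 8.362 × 10^-6 c.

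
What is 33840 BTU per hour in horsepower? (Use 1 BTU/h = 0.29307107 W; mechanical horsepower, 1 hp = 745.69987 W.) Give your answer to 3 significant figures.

1 BTU/h = 0.000393015 horsepower.
So 33840 × 0.000393015 ≈ 13.3 hp.

13.3 hp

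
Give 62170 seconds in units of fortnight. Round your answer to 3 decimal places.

0.051 fortnights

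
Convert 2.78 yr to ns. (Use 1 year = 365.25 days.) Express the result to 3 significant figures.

8.77 × 10^16 nanoseconds

1 year = 3.15576 × 10^16 ns.
Then 2.78 × 3.15576 × 10^16 ≈ 8.77 × 10^16 ns.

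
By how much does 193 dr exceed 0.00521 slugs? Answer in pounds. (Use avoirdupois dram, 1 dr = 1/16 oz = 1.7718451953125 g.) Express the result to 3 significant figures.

0.586 pounds

193 dr = 0.753906 lb and 0.00521 slug = 0.167627 lb.
0.753906 − 0.167627 ≈ 0.586 lb.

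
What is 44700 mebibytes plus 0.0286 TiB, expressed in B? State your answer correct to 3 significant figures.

7.83e+10 B

44700 MiB = 4.68713e+10 B and 0.0286 TiB = 3.14460e+10 B.
4.68713e+10 + 3.14460e+10 ≈ 7.83e+10 B.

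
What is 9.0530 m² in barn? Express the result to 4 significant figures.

9.053e+28 barn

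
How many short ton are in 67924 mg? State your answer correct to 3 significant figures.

7.49 × 10^-5 short ton

1 mg = 1.10231 × 10^-9 short ton.
Then 67924 × 1.10231 × 10^-9 ≈ 7.49 × 10^-5 short ton.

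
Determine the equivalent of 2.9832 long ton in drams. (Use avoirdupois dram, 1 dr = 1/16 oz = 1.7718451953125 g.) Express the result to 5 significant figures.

1.7107e+6 drams

1 long ton = 573440 dr.
Thus 2.9832 × 573440 ≈ 1.7107e+6 dr.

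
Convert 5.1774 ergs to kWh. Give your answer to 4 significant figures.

1 erg = 2.77778e-14 kilowatt-hours.
5.1774 × 2.77778e-14 ≈ 1.438e-13 kWh.

1.438e-13 kWh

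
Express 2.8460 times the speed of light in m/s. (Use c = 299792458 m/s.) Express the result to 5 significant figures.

8.5321e+8 m/s

1 c = 2.99792e+8 m/s.
So 2.8460 × 2.99792e+8 ≈ 8.5321e+8 m/s.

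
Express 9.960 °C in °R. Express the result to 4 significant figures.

509.6 °R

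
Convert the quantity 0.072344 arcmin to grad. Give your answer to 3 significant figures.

1 arcminute = 0.0185185 gradians.
Thus 0.072344 × 0.0185185 ≈ 0.00134 grad.

0.00134 gradians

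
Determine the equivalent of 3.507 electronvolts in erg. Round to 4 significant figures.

5.619 × 10^-12 ergs

1 eV = 1.60218 × 10^-12 erg.
Thus 3.507 × 1.60218 × 10^-12 ≈ 5.619 × 10^-12 erg.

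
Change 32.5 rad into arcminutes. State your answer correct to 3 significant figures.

112000 arcmin

1 radian = 3437.75 arcmin.
32.5 × 3437.75 ≈ 112000 arcmin.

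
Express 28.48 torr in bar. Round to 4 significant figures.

0.03797 bar

1 torr = 0.00133322 bar.
28.48 × 0.00133322 ≈ 0.03797 bar.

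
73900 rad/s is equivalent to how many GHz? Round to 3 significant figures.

1 rad/s = 1.59155e-10 GHz.
Thus 73900 × 1.59155e-10 ≈ 1.18e-5 GHz.

1.18e-5 GHz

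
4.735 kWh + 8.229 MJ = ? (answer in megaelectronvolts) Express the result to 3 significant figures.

1.58 × 10^20 MeV

4.735 kWh = 1.06393 × 10^20 MeV and 8.229 MJ = 5.13614 × 10^19 MeV.
1.06393 × 10^20 + 5.13614 × 10^19 ≈ 1.58 × 10^20 MeV.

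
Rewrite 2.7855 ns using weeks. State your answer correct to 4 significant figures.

4.606e-15 wk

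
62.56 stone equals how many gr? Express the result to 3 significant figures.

6.13e+6 grains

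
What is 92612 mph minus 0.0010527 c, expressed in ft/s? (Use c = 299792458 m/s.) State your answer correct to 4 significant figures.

-899600 ft/s

92612 mph = 135831 ft/s and 0.0010527 c = 1.03541 × 10^6 ft/s.
135831 − 1.03541 × 10^6 ≈ -899600 ft/s.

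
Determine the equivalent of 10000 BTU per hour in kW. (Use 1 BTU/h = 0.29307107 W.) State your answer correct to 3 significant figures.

2.93 kilowatts

1 BTU per hour = 0.000293071 kW.
So 10000 × 0.000293071 ≈ 2.93 kW.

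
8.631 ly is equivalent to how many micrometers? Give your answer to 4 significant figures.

8.166e+22 μm

1 ly = 9.46073e+21 μm.
8.631 × 9.46073e+21 ≈ 8.166e+22 μm.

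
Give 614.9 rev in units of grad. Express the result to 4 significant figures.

1 rev = 400.000 gradians.
Thus 614.9 × 400.000 ≈ 246000 grad.

246000 grad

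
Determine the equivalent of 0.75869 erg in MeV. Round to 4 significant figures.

1 erg = 624151 megaelectronvolts.
0.75869 × 624151 ≈ 473500 MeV.

473500 MeV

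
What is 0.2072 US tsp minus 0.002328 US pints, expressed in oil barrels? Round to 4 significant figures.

-5.050e-7 bbl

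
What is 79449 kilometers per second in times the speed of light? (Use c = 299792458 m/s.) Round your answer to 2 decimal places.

1 km/s = 3.33564 × 10^-6 c.
So 79449 × 3.33564 × 10^-6 ≈ 0.27 c.

0.27 times the speed of light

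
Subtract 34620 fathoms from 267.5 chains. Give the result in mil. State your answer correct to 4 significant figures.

267.5 chain = 2.11860e+8 mil and 34620 fathom = 2.49264e+9 mil.
2.11860e+8 − 2.49264e+9 ≈ -2.281e+9 mil.

-2.281e+9 mil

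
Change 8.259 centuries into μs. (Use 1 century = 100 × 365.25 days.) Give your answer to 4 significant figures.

2.606 × 10^16 μs

1 century = 3.15576 × 10^15 μs.
So 8.259 × 3.15576 × 10^15 ≈ 2.606 × 10^16 μs.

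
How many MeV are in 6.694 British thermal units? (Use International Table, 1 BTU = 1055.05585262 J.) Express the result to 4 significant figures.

4.408e+16 megaelectronvolts

1 BTU = 6.58514e+15 MeV.
So 6.694 × 6.58514e+15 ≈ 4.408e+16 MeV.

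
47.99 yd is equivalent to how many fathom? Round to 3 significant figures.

24.0 fathoms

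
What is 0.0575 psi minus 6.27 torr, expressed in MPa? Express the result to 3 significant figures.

0.0575 psi = 0.000396449 MPa and 6.27 torr = 0.000835931 MPa.
0.000396449 − 0.000835931 ≈ -0.000439 MPa.

-0.000439 megapascals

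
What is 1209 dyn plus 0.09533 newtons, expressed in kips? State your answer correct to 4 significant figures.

1209 dyn = 2.71794e-6 kip and 0.09533 N = 2.14310e-5 kip.
2.71794e-6 + 2.14310e-5 ≈ 2.415e-5 kip.

2.415e-5 kips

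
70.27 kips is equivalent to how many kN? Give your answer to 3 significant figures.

1 kip = 4.44822 kilonewtons.
Then 70.27 × 4.44822 ≈ 313 kN.

313 kilonewtons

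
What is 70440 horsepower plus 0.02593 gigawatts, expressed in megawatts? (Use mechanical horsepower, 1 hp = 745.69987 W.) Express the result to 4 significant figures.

78.46 MW

70440 hp = 52.5271 MW and 0.02593 GW = 25.9300 MW.
52.5271 + 25.9300 ≈ 78.46 MW.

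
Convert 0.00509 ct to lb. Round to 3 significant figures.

1 ct = 0.000440925 pounds.
Thus 0.00509 × 0.000440925 ≈ 2.24 × 10^-6 lb.

2.24 × 10^-6 lb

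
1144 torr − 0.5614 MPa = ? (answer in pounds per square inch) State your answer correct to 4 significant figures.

1144 torr = 22.1213 psi and 0.5614 MPa = 81.4242 psi.
22.1213 − 81.4242 ≈ -59.30 psi.

-59.30 psi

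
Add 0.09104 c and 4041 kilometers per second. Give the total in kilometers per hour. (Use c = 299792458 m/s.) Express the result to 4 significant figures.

0.09104 c = 9.82552 × 10^7 km/h and 4041 km/s = 1.45476 × 10^7 km/h.
9.82552 × 10^7 + 1.45476 × 10^7 ≈ 1.128 × 10^8 km/h.

1.128 × 10^8 km/h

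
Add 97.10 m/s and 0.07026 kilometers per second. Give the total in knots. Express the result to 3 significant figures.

97.10 m/s = 188.747 kn and 0.07026 km/s = 136.575 kn.
188.747 + 136.575 ≈ 325 kn.

325 kn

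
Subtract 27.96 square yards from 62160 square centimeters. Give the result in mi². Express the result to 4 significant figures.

-6.626e-6 square miles

62160 cm² = 2.40001e-6 mi² and 27.96 yd² = 9.02634e-6 mi².
2.40001e-6 − 9.02634e-6 ≈ -6.626e-6 mi².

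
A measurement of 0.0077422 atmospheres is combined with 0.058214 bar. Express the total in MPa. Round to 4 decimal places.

0.0066 megapascals

0.0077422 atm = 0.000784478 MPa and 0.058214 bar = 0.00582140 MPa.
0.000784478 + 0.00582140 ≈ 0.0066 MPa.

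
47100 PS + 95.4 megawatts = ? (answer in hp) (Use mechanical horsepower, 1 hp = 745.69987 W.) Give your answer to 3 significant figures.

47100 PS = 46455.7 hp and 95.4 MW = 127934 hp.
46455.7 + 127934 ≈ 174000 hp.

174000 hp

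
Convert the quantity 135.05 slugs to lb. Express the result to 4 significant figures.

4345 pounds

1 slug = 32.1740 lb.
Thus 135.05 × 32.1740 ≈ 4345 lb.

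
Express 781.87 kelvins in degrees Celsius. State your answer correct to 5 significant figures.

K = °C + 273.15.
Applying the formula gives 508.72 °C.

508.72 °C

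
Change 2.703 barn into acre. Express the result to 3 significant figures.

6.68 × 10^-32 acres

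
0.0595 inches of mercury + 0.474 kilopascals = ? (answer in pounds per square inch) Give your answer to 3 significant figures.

0.0980 pounds per square inch

0.0595 inHg = 0.0292237 psi and 0.474 kPa = 0.0687479 psi.
0.0292237 + 0.0687479 ≈ 0.0980 psi.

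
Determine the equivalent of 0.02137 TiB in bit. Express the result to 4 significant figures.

1 tebibyte = 8.79609 × 10^12 bits.
So 0.02137 × 8.79609 × 10^12 ≈ 1.880 × 10^11 bit.

1.880 × 10^11 bit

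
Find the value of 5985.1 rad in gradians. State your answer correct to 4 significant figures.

1 radian = 63.6620 grad.
Then 5985.1 × 63.6620 ≈ 381000 grad.

381000 gradians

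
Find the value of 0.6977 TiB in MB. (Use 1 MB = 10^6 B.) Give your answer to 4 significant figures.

767100 MB

1 tebibyte = 1.09951 × 10^6 megabytes.
0.6977 × 1.09951 × 10^6 ≈ 767100 MB.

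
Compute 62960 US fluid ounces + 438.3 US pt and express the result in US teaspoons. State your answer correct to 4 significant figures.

419800 US tsp

62960 US fl oz = 377760 US tsp and 438.3 US pt = 42076.8 US tsp.
377760 + 42076.8 ≈ 419800 US tsp.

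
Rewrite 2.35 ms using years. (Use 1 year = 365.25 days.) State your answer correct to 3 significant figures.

7.45e-11 years

1 ms = 3.16881e-11 yr.
So 2.35 × 3.16881e-11 ≈ 7.45e-11 yr.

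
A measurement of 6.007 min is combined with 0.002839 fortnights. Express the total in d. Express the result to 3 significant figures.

0.0439 days

6.007 min = 0.00417153 d and 0.002839 fortnight = 0.0397460 d.
0.00417153 + 0.0397460 ≈ 0.0439 d.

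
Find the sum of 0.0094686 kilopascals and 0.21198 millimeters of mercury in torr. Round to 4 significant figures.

0.0094686 kPa = 0.0710203 torr and 0.21198 mmHg = 0.211980 torr.
0.0710203 + 0.211980 ≈ 0.2830 torr.

0.2830 torr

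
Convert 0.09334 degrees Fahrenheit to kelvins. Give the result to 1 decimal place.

255.4 kelvins

K = (°F + 459.67) × 5/9.
Applying the formula gives 255.4 K.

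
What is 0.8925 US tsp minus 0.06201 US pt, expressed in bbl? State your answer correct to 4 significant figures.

-0.0001569 bbl

0.8925 US tsp = 2.76693e-5 bbl and 0.06201 US pt = 0.000184554 bbl.
2.76693e-5 − 0.000184554 ≈ -0.0001569 bbl.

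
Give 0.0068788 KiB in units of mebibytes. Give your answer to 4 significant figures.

1 kibibyte = 0.0009765625 MiB.
0.0068788 × 0.0009765625 ≈ 6.718e-6 MiB.

6.718e-6 MiB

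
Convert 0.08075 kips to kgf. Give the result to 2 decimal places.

36.63 kgf

1 kip = 453.592 kilograms-force.
Then 0.08075 × 453.592 ≈ 36.63 kgf.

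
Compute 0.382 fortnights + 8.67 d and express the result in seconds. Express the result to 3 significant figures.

0.382 fortnight = 462067 s and 8.67 d = 749088 s.
462067 + 749088 ≈ 1.21e+6 s.

1.21e+6 s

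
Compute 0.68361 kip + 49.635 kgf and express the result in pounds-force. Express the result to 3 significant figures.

0.68361 kip = 683.610 lbf and 49.635 kgf = 109.426 lbf.
683.610 + 109.426 ≈ 793 lbf.

793 pounds-force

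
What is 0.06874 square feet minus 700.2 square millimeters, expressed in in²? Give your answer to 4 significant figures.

8.813 square inches

0.06874 ft² = 9.89856 in² and 700.2 mm² = 1.08531 in².
9.89856 − 1.08531 ≈ 8.813 in².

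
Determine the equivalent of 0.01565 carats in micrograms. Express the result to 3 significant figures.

3130 μg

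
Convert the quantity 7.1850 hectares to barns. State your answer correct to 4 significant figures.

1 ha = 1.00000 × 10^32 barn.
So 7.1850 × 1.00000 × 10^32 ≈ 7.185 × 10^32 barn.

7.185 × 10^32 barns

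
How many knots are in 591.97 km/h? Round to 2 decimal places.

319.64 kn

1 km/h = 0.539957 kn.
591.97 × 0.539957 ≈ 319.64 kn.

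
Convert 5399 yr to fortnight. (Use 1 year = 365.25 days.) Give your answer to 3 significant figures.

141000 fortnights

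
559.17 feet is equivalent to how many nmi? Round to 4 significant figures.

0.09203 nmi

1 ft = 0.000164579 nmi.
So 559.17 × 0.000164579 ≈ 0.09203 nmi.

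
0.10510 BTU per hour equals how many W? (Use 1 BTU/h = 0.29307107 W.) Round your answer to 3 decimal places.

0.031 W

1 BTU/h = 0.293071 watts.
Thus 0.10510 × 0.293071 ≈ 0.031 W.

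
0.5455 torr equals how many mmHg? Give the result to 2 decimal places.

0.55 millimeters of mercury

1 torr = 1.00000 mmHg.
So 0.5455 × 1.00000 ≈ 0.55 mmHg.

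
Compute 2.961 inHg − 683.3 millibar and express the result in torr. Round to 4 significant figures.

2.961 inHg = 75.2094 torr and 683.3 mbar = 512.517 torr.
75.2094 − 512.517 ≈ -437.3 torr.

-437.3 torr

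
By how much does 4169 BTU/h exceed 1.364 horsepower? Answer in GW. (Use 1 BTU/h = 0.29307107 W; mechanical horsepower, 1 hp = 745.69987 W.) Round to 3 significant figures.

4169 BTU/h = 1.22181 × 10^-6 GW and 1.364 hp = 1.01713 × 10^-6 GW.
1.22181 × 10^-6 − 1.01713 × 10^-6 ≈ 2.05 × 10^-7 GW.

2.05 × 10^-7 GW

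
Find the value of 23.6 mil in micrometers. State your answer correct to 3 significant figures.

599 μm

1 mil = 25.4000 μm.
So 23.6 × 25.4000 ≈ 599 μm.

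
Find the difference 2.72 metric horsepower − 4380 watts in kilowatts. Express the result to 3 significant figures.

2.72 PS = 2.00056 kW and 4380 W = 4.38000 kW.
2.00056 − 4.38000 ≈ -2.38 kW.

-2.38 kW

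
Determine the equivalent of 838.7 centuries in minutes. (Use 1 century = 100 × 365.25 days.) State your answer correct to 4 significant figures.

1 century = 5.25960e+7 min.
838.7 × 5.25960e+7 ≈ 4.411e+10 min.

4.411e+10 minutes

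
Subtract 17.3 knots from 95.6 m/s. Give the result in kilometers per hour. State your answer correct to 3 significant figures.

95.6 m/s = 344.160 km/h and 17.3 kn = 32.0396 km/h.
344.160 − 32.0396 ≈ 312 km/h.

312 km/h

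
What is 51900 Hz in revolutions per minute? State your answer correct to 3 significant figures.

3.11 × 10^6 rpm

1 hertz = 60.0000 rpm.
So 51900 × 60.0000 ≈ 3.11 × 10^6 rpm.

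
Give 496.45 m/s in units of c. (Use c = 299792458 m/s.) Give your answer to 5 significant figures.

1.6560 × 10^-6 c

1 m/s = 3.33564 × 10^-9 c.
Thus 496.45 × 3.33564 × 10^-9 ≈ 1.6560 × 10^-6 c.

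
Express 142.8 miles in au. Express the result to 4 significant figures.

1.536 × 10^-6 au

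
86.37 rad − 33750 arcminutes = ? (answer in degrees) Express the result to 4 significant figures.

86.37 rad = 4948.64 ° and 33750 arcmin = 562.500 °.
4948.64 − 562.500 ≈ 4386 °.

4386 degrees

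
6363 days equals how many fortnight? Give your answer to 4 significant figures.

1 day = 0.0714286 fortnight.
So 6363 × 0.0714286 ≈ 454.5 fortnight.

454.5 fortnights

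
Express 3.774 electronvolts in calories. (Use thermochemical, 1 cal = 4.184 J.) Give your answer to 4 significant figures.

1.445e-19 calories

1 electronvolt = 3.82929e-20 cal.
Thus 3.774 × 3.82929e-20 ≈ 1.445e-19 cal.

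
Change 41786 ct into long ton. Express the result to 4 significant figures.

0.008225 long ton

1 carat = 1.96841 × 10^-7 long tons.
Then 41786 × 1.96841 × 10^-7 ≈ 0.008225 long ton.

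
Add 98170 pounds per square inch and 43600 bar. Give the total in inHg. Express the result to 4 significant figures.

98170 psi = 199876 inHg and 43600 bar = 1.28751e+6 inHg.
199876 + 1.28751e+6 ≈ 1.487e+6 inHg.

1.487e+6 inches of mercury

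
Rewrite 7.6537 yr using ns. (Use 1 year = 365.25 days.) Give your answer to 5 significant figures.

1 yr = 3.15576 × 10^16 ns.
7.6537 × 3.15576 × 10^16 ≈ 2.4153 × 10^17 ns.

2.4153 × 10^17 nanoseconds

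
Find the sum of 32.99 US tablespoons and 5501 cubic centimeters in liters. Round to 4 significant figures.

5.989 L

32.99 US tbsp = 0.487815 L and 5501 cm³ = 5.50100 L.
0.487815 + 5.50100 ≈ 5.989 L.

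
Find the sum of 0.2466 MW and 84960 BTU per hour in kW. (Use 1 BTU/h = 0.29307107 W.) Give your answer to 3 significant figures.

0.2466 MW = 246.600 kW and 84960 BTU/h = 24.8993 kW.
246.600 + 24.8993 ≈ 271 kW.

271 kilowatts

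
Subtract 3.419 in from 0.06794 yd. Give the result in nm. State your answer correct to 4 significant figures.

-2.472e+7 nm

0.06794 yd = 6.21243e+7 nm and 3.419 in = 8.68426e+7 nm.
6.21243e+7 − 8.68426e+7 ≈ -2.472e+7 nm.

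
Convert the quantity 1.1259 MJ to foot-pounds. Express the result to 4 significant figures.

1 megajoule = 737562 foot-pounds.
1.1259 × 737562 ≈ 830400 ft·lbf.

830400 foot-pounds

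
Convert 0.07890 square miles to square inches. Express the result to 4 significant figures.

1 square mile = 4.01449 × 10^9 square inches.
Then 0.07890 × 4.01449 × 10^9 ≈ 3.167 × 10^8 in².

3.167 × 10^8 square inches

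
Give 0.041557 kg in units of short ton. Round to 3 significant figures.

4.58e-5 short tons

1 kg = 0.00110231 short ton.
So 0.041557 × 0.00110231 ≈ 4.58e-5 short ton.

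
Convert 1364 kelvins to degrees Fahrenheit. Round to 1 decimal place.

K = (°F + 459.67) × 5/9.
Applying the formula gives 1995.5 °F.

1995.5 °F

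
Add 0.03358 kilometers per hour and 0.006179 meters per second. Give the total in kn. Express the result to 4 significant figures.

0.03358 km/h = 0.0181317 kn and 0.006179 m/s = 0.0120110 kn.
0.0181317 + 0.0120110 ≈ 0.03014 kn.

0.03014 kn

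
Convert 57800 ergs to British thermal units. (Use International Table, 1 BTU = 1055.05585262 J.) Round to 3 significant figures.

1 erg = 9.47817 × 10^-11 BTU.
Thus 57800 × 9.47817 × 10^-11 ≈ 5.48 × 10^-6 BTU.

5.48 × 10^-6 BTU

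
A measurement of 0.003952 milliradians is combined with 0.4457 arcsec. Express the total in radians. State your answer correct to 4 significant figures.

6.113e-6 rad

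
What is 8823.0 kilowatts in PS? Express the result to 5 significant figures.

1 kW = 1.35962 metric horsepower.
So 8823.0 × 1.35962 ≈ 11996 PS.

11996 metric horsepower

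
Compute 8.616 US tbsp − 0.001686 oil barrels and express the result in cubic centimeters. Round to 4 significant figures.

-140.6 cm³

8.616 US tbsp = 127.4028 cm³ and 0.001686 bbl = 268.0526 cm³.
127.4028 − 268.0526 ≈ -140.6 cm³.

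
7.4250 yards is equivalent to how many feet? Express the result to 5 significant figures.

1 yard = 3.00000 ft.
So 7.4250 × 3.00000 ≈ 22.275 ft.

22.275 feet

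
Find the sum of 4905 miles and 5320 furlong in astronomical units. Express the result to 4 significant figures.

5.992e-5 au

4905 mi = 5.27670e-5 au and 5320 furlong = 7.15394e-6 au.
5.27670e-5 + 7.15394e-6 ≈ 5.992e-5 au.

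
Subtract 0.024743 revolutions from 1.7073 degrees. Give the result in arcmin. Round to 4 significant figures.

-432.0 arcmin

1.7073 ° = 102.438 arcmin and 0.024743 rev = 534.449 arcmin.
102.438 − 534.449 ≈ -432.0 arcmin.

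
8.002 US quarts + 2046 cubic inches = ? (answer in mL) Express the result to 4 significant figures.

41100 milliliters

8.002 US qt = 7572.72 mL and 2046 in³ = 33527.9 mL.
7572.72 + 33527.9 ≈ 41100 mL.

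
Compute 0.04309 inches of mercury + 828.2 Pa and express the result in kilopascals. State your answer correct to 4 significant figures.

0.04309 inHg = 0.145919 kPa and 828.2 Pa = 0.828200 kPa.
0.145919 + 0.828200 ≈ 0.9741 kPa.

0.9741 kilopascals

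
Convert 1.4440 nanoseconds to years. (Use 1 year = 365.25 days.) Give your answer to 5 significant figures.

4.5758 × 10^-17 yr

1 ns = 3.16881 × 10^-17 yr.
Then 1.4440 × 3.16881 × 10^-17 ≈ 4.5758 × 10^-17 yr.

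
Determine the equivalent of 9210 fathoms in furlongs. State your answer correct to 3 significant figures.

1 fathom = 0.00909091 furlong.
So 9210 × 0.00909091 ≈ 83.7 furlong.

83.7 furlong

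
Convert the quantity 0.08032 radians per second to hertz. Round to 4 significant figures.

1 radian per second = 0.159155 Hz.
Then 0.08032 × 0.159155 ≈ 0.01278 Hz.

0.01278 Hz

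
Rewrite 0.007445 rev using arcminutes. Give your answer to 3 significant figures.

161 arcminutes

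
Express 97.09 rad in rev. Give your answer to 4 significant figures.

1 radian = 0.159155 revolutions.
Then 97.09 × 0.159155 ≈ 15.45 rev.

15.45 rev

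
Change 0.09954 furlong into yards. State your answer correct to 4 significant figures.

1 furlong = 220.000 yd.
So 0.09954 × 220.000 ≈ 21.90 yd.

21.90 yards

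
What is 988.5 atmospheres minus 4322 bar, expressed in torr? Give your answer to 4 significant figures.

988.5 atm = 751260 torr and 4322 bar = 3.24177e+6 torr.
751260 − 3.24177e+6 ≈ -2.491e+6 torr.

-2.491e+6 torr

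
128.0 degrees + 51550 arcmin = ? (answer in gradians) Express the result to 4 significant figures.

128.0 ° = 142.222 grad and 51550 arcmin = 954.630 grad.
142.222 + 954.630 ≈ 1097 grad.

1097 gradians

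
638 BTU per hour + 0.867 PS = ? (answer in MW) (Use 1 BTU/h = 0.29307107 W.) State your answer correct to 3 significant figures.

0.000825 MW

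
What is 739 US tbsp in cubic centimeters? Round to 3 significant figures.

1 US tablespoon = 14.7868 cm³.
739 × 14.7868 ≈ 10900 cm³.

10900 cubic centimeters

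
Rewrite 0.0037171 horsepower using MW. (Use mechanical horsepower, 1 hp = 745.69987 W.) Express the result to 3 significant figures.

1 horsepower = 0.000745700 megawatts.
Thus 0.0037171 × 0.000745700 ≈ 2.77e-6 MW.

2.77e-6 MW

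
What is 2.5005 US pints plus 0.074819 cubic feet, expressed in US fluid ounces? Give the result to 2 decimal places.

2.5005 US pt = 40.0080 US fl oz and 0.074819 ft³ = 71.6397 US fl oz.
40.0080 + 71.6397 ≈ 111.65 US fl oz.

111.65 US fl oz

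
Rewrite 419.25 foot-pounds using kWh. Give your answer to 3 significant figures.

0.000158 kWh

1 foot-pound = 3.76616e-7 kWh.
Thus 419.25 × 3.76616e-7 ≈ 0.000158 kWh.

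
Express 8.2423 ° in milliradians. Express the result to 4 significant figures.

1 degree = 17.4533 milliradians.
Then 8.2423 × 17.4533 ≈ 143.9 mrad.

143.9 mrad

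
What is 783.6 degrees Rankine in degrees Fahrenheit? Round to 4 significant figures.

323.9 °F

°R = °F + 459.67.
Applying the formula gives 323.9 °F.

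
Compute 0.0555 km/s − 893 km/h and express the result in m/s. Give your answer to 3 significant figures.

0.0555 km/s = 55.5000 m/s and 893 km/h = 248.056 m/s.
55.5000 − 248.056 ≈ -193 m/s.

-193 m/s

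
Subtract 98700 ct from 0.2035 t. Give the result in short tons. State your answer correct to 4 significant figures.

0.2035 t = 0.224320 short ton and 98700 ct = 0.0217596 short ton.
0.224320 − 0.0217596 ≈ 0.2026 short ton.

0.2026 short tons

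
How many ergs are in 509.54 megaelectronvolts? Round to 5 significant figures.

1 MeV = 1.60218 × 10^-6 erg.
So 509.54 × 1.60218 × 10^-6 ≈ 0.00081637 erg.

0.00081637 erg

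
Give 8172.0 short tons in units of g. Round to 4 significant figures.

1 short ton = 907185 grams.
Thus 8172.0 × 907185 ≈ 7.414e+9 g.

7.414e+9 g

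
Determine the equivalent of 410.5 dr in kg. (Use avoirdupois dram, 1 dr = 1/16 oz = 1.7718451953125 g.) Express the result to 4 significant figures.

0.7273 kg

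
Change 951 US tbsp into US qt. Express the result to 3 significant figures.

1 US tablespoon = 0.0156250 US qt.
So 951 × 0.0156250 ≈ 14.9 US qt.

14.9 US quarts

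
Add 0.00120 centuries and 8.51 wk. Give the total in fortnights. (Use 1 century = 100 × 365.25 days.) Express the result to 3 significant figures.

7.39 fortnights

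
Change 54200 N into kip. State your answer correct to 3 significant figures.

1 newton = 0.000224809 kip.
Then 54200 × 0.000224809 ≈ 12.2 kip.

12.2 kip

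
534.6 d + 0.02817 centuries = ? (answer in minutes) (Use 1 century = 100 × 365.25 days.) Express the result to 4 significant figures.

534.6 d = 769824 min and 0.02817 century = 1.48163 × 10^6 min.
769824 + 1.48163 × 10^6 ≈ 2.251 × 10^6 min.

2.251 × 10^6 min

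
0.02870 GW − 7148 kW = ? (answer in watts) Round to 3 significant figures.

0.02870 GW = 2.87000e+7 W and 7148 kW = 7.14800e+6 W.
2.87000e+7 − 7.14800e+6 ≈ 2.16e+7 W.

2.16e+7 W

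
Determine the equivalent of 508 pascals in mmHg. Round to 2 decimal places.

3.81 millimeters of mercury

1 pascal = 0.00750062 mmHg.
508 × 0.00750062 ≈ 3.81 mmHg.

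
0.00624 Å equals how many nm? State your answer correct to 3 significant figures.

0.000624 nanometers

1 Å = 0.100000 nm.
Thus 0.00624 × 0.100000 ≈ 0.000624 nm.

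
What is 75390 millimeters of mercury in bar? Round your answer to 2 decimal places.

1 millimeter of mercury = 0.00133322 bar.
75390 × 0.00133322 ≈ 100.51 bar.

100.51 bar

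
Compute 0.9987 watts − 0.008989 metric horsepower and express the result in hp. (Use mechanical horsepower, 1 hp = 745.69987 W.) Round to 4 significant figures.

0.9987 W = 0.00133928 hp and 0.008989 PS = 0.00886603 hp.
0.00133928 − 0.00886603 ≈ -0.007527 hp.

-0.007527 hp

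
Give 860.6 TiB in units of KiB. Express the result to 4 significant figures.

1 TiB = 1.07374 × 10^9 KiB.
Then 860.6 × 1.07374 × 10^9 ≈ 9.241 × 10^11 KiB.

9.241 × 10^11 KiB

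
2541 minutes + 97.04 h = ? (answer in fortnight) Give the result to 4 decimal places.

2541 min = 0.126042 fortnight and 97.04 h = 0.288810 fortnight.
0.126042 + 0.288810 ≈ 0.4149 fortnight.

0.4149 fortnights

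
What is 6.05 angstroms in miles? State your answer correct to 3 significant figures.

3.76 × 10^-13 miles

1 Å = 6.21371 × 10^-14 mi.
6.05 × 6.21371 × 10^-14 ≈ 3.76 × 10^-13 mi.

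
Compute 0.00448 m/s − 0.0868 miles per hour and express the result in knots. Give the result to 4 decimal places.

0.00448 m/s = 0.00870842 kn and 0.0868 mph = 0.0754271 kn.
0.00870842 − 0.0754271 ≈ -0.0667 kn.

-0.0667 knots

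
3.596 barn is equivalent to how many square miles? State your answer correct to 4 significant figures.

1.388 × 10^-34 mi²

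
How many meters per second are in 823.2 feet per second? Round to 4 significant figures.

1 ft/s = 0.304800 m/s.
So 823.2 × 0.304800 ≈ 250.9 m/s.

250.9 m/s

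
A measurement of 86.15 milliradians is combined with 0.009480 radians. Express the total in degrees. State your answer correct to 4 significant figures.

5.479 degrees

86.15 mrad = 4.93603 ° and 0.009480 rad = 0.543164 °.
4.93603 + 0.543164 ≈ 5.479 °.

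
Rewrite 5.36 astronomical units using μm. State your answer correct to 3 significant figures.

8.02e+17 micrometers

1 astronomical unit = 1.49598e+17 μm.
Then 5.36 × 1.49598e+17 ≈ 8.02e+17 μm.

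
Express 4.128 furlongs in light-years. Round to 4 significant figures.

8.778 × 10^-14 ly

1 furlong = 2.12635 × 10^-14 ly.
4.128 × 2.12635 × 10^-14 ≈ 8.778 × 10^-14 ly.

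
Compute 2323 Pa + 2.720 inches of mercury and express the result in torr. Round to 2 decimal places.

2323 Pa = 17.4239 torr and 2.720 inHg = 69.0880 torr.
17.4239 + 69.0880 ≈ 86.51 torr.

86.51 torr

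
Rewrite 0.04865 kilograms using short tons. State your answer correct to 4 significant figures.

5.363 × 10^-5 short tons

1 kg = 0.00110231 short ton.
Thus 0.04865 × 0.00110231 ≈ 5.363 × 10^-5 short ton.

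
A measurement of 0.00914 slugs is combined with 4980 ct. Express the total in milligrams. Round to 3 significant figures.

1.13e+6 mg

0.00914 slug = 133388 mg and 4980 ct = 996000 mg.
133388 + 996000 ≈ 1.13e+6 mg.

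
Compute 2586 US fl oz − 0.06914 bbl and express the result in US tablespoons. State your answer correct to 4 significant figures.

2586 US fl oz = 5172.00 US tbsp and 0.06914 bbl = 743.393 US tbsp.
5172.00 − 743.393 ≈ 4429 US tbsp.

4429 US tablespoons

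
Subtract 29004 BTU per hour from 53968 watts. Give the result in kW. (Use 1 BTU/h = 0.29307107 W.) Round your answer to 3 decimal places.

45.468 kilowatts

53968 W = 53.9680 kW and 29004 BTU/h = 8.50023 kW.
53.9680 − 8.50023 ≈ 45.468 kW.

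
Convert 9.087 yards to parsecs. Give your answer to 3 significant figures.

2.69e-16 parsecs

1 yd = 2.96337e-17 parsecs.
Then 9.087 × 2.96337e-17 ≈ 2.69e-16 pc.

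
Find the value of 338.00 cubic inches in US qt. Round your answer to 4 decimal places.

5.8528 US qt

1 in³ = 0.0173160 US qt.
Then 338.00 × 0.0173160 ≈ 5.8528 US qt.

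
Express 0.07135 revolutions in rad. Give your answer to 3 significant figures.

1 revolution = 6.28319 radians.
0.07135 × 6.28319 ≈ 0.448 rad.

0.448 radians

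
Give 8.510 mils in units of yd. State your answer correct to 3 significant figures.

0.000236 yards

1 mil = 2.77778 × 10^-5 yd.
So 8.510 × 2.77778 × 10^-5 ≈ 0.000236 yd.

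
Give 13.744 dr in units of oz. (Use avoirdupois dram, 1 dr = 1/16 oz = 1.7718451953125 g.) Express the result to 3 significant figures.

0.859 oz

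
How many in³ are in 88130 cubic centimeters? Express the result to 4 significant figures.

5378 in³

1 cm³ = 0.0610237 in³.
88130 × 0.0610237 ≈ 5378 in³.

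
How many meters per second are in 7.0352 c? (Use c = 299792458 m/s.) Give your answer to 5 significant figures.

2.1091e+9 m/s

1 speed of light = 2.99792e+8 m/s.
Then 7.0352 × 2.99792e+8 ≈ 2.1091e+9 m/s.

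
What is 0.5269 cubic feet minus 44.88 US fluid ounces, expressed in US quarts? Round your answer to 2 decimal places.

14.36 US quarts

0.5269 ft³ = 15.7659 US qt and 44.88 US fl oz = 1.40250 US qt.
15.7659 − 1.40250 ≈ 14.36 US qt.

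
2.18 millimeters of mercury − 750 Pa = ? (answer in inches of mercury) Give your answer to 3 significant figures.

-0.136 inHg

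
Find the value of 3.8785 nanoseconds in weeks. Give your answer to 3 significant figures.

6.41 × 10^-15 weeks

1 ns = 1.65344 × 10^-15 wk.
Thus 3.8785 × 1.65344 × 10^-15 ≈ 6.41 × 10^-15 wk.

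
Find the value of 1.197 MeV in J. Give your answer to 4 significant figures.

1 MeV = 1.60218 × 10^-13 J.
Then 1.197 × 1.60218 × 10^-13 ≈ 1.918 × 10^-13 J.

1.918 × 10^-13 J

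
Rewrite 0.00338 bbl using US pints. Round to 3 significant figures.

1 bbl = 336.000 US pints.
0.00338 × 336.000 ≈ 1.14 US pt.

1.14 US pt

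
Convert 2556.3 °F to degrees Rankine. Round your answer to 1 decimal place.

°R = °F + 459.67.
Applying the formula gives 3016.0 °R.

3016.0 °R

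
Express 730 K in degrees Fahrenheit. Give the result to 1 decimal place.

K = (°F + 459.67) × 5/9.
Applying the formula gives 854.3 °F.

854.3 degrees Fahrenheit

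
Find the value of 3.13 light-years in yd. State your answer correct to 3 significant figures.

3.24 × 10^16 yd

1 light-year = 1.03464 × 10^16 yd.
Thus 3.13 × 1.03464 × 10^16 ≈ 3.24 × 10^16 yd.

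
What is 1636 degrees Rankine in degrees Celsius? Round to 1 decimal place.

°R = (°C + 273.15) × 9/5.
Applying the formula gives 635.7 °C.

635.7 degrees Celsius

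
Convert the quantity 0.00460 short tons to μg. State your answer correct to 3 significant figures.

4.17 × 10^9 micrograms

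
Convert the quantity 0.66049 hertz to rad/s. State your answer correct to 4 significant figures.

4.150 rad/s

1 hertz = 6.28319 rad/s.
0.66049 × 6.28319 ≈ 4.150 rad/s.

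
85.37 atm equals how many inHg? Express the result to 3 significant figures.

2550 inHg

1 atm = 29.9213 inHg.
So 85.37 × 29.9213 ≈ 2550 inHg.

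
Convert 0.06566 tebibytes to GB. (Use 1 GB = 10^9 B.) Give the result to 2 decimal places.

72.19 gigabytes

1 tebibyte = 1099.51 gigabytes.
0.06566 × 1099.51 ≈ 72.19 GB.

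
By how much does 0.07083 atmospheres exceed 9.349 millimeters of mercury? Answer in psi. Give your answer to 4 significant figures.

0.8601 pounds per square inch

0.07083 atm = 1.04091 psi and 9.349 mmHg = 0.180780 psi.
1.04091 − 0.180780 ≈ 0.8601 psi.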